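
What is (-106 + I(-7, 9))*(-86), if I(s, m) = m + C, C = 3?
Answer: 8084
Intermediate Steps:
I(s, m) = 3 + m (I(s, m) = m + 3 = 3 + m)
(-106 + I(-7, 9))*(-86) = (-106 + (3 + 9))*(-86) = (-106 + 12)*(-86) = -94*(-86) = 8084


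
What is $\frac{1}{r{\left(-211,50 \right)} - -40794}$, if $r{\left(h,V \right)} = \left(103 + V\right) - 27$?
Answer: $\frac{1}{40920} \approx 2.4438 \cdot 10^{-5}$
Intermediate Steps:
$r{\left(h,V \right)} = 76 + V$
$\frac{1}{r{\left(-211,50 \right)} - -40794} = \frac{1}{\left(76 + 50\right) - -40794} = \frac{1}{126 + \left(-6830 + 47624\right)} = \frac{1}{126 + 40794} = \frac{1}{40920}$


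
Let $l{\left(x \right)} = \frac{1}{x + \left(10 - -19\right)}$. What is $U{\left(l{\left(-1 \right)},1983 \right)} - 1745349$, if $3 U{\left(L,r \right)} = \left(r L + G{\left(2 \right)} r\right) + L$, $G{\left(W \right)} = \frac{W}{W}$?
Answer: $- \frac{36637952}{21} \approx -1.7447 \cdot 10^{6}$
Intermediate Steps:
$l{\left(x \right)} = \frac{1}{29 + x}$ ($l{\left(x \right)} = \frac{1}{x + \left(10 + 19\right)} = \frac{1}{x + 29} = \frac{1}{29 + x}$)
$G{\left(W \right)} = 1$
$U{\left(L,r \right)} = \frac{L}{3} + \frac{r}{3} + \frac{L r}{3}$ ($U{\left(L,r \right)} = \frac{\left(r L + 1 r\right) + L}{3} = \frac{\left(L r + r\right) + L}{3} = \frac{\left(r + L r\right) + L}{3} = \frac{L + r + L r}{3} = \frac{L}{3} + \frac{r}{3} + \frac{L r}{3}$)
$U{\left(l{\left(-1 \right)},1983 \right)} - 1745349 = \left(\frac{1}{3 \left(29 - 1\right)} + \frac{1}{3} \cdot 1983 + \frac{1}{3} \frac{1}{29 - 1} \cdot 1983\right) - 1745349 = \left(\frac{1}{3 \cdot 28} + 661 + \frac{1}{3} \cdot \frac{1}{28} \cdot 1983\right) - 1745349 = \left(\frac{1}{3} \cdot \frac{1}{28} + 661 + \frac{1}{3} \cdot \frac{1}{28} \cdot 1983\right) - 1745349 = \left(\frac{1}{84} + 661 + \frac{661}{28}\right) - 1745349 = \frac{14377}{21} - 1745349 = - \frac{36637952}{21}$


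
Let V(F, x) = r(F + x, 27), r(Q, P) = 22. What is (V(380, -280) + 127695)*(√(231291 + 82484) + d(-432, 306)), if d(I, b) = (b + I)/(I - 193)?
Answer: 16092342/625 + 638585*√12551 ≈ 7.1567e+7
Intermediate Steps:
d(I, b) = (I + b)/(-193 + I)
V(F, x) = 22
(V(380, -280) + 127695)*(√(231291 + 82484) + d(-432, 306)) = (22 + 127695)*(√(231291 + 82484) + (-432 + 306)/(-193 - 432)) = 127717*(√313775 - 126/(-625)) = 127717*(5*√12551 - 1/625*(-126)) = 127717*(5*√12551 + 126/625) = 127717*(126/625 + 5*√12551) = 16092342/625 + 638585*√12551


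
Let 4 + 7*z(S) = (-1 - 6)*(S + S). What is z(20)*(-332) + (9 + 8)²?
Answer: 96311/7 ≈ 13759.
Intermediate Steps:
z(S) = -4/7 - 2*S (z(S) = -4/7 + ((-1 - 6)*(S + S))/7 = -4/7 + (-14*S)/7 = -4/7 - 2*S)
z(20)*(-332) + (9 + 8)² = (-4/7 - 2*20)*(-332) + (9 + 8)² = (-4/7 - 40)*(-332) + 17² = -284/7*(-332) + 289 = 94288/7 + 289 = 96311/7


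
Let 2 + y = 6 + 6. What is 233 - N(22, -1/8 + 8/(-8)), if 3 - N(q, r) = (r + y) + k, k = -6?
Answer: 1863/8 ≈ 232.88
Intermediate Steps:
y = 10 (y = -2 + (6 + 6) = -2 + 12 = 10)
N(q, r) = -1 - r (N(q, r) = 3 - ((r + 10) - 6) = 3 - ((10 + r) - 6) = 3 - (4 + r) = 3 + (-4 - r) = -1 - r)
233 - N(22, -1/8 + 8/(-8)) = 233 - (-1 - (-1/8 + 8/(-8))) = 233 - (-1 - (-1*1/8 + 8*(-1/8))) = 233 - (-1 - (-1/8 - 1)) = 233 - (-1 - 1*(-9/8)) = 233 - (-1 + 9/8) = 233 - 1*1/8 = 233 - 1/8 = 1863/8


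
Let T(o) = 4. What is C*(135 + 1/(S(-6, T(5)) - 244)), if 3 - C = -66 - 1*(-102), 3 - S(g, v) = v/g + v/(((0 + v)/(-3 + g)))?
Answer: -3091671/694 ≈ -4454.9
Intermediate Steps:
S(g, v) = 6 - g - v/g (S(g, v) = 3 - (v/g + v/(((0 + v)/(-3 + g)))) = 3 - (v/g + v/((v/(-3 + g)))) = 3 - (v/g + v*((-3 + g)/v)) = 3 - (v/g + (-3 + g)) = 3 - (-3 + g + v/g) = 3 + (3 - g - v/g) = 6 - g - v/g)
C = -33 (C = 3 - (-66 - 1*(-102)) = 3 - (-66 + 102) = 3 - 1*36 = 3 - 36 = -33)
C*(135 + 1/(S(-6, T(5)) - 244)) = -33*(135 + 1/((6 - 1*(-6) - 1*4/(-6)) - 244)) = -33*(135 + 1/((6 + 6 - 1*4*(-⅙)) - 244)) = -33*(135 + 1/((6 + 6 + ⅔) - 244)) = -33*(135 + 1/(38/3 - 244)) = -33*(135 + 1/(-694/3)) = -33*(135 - 3/694) = -33*93687/694 = -3091671/694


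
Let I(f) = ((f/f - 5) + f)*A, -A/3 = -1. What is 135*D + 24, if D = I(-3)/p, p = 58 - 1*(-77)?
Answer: 3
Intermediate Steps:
A = 3 (A = -3*(-1) = 3)
I(f) = -12 + 3*f (I(f) = ((f/f - 5) + f)*3 = ((1 - 5) + f)*3 = (-4 + f)*3 = -12 + 3*f)
p = 135 (p = 58 + 77 = 135)
D = -7/45 (D = (-12 + 3*(-3))/135 = (-12 - 9)*(1/135) = -21*1/135 = -7/45 ≈ -0.15556)
135*D + 24 = 135*(-7/45) + 24 = -21 + 24 = 3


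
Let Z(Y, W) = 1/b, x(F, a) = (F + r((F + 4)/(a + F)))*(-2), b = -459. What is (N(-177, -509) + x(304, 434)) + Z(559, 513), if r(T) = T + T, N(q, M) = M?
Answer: -21052280/18819 ≈ -1118.7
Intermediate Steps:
r(T) = 2*T
x(F, a) = -2*F - 4*(4 + F)/(F + a) (x(F, a) = (F + 2*((F + 4)/(a + F)))*(-2) = (F + 2*((4 + F)/(F + a)))*(-2) = (F + 2*(4 + F)/(F + a))*(-2) = -2*F - 4*(4 + F)/(F + a))
Z(Y, W) = -1/459 (Z(Y, W) = 1/(-459) = -1/459)
(N(-177, -509) + x(304, 434)) + Z(559, 513) = (-509 + 2*(-8 - 2*304 - 1*304*(304 + 434))/(304 + 434)) - 1/459 = (-509 + 2*(-8 - 608 - 1*304*738)/738) - 1/459 = (-509 + 2*(1/738)*(-8 - 608 - 224352)) - 1/459 = (-509 + 2*(1/738)*(-224968)) - 1/459 = (-509 - 224968/369) - 1/459 = -412789/369 - 1/459 = -21052280/18819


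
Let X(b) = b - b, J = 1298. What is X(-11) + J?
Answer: 1298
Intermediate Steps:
X(b) = 0
X(-11) + J = 0 + 1298 = 1298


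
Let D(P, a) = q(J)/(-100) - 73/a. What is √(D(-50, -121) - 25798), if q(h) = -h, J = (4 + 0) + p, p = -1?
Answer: I*√312148137/110 ≈ 160.62*I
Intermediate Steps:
J = 3 (J = (4 + 0) - 1 = 4 - 1 = 3)
D(P, a) = 3/100 - 73/a (D(P, a) = -1*3/(-100) - 73/a = -3*(-1/100) - 73/a = 3/100 - 73/a)
√(D(-50, -121) - 25798) = √((3/100 - 73/(-121)) - 25798) = √((3/100 - 73*(-1/121)) - 25798) = √((3/100 + 73/121) - 25798) = √(7663/12100 - 25798) = √(-312148137/12100) = I*√312148137/110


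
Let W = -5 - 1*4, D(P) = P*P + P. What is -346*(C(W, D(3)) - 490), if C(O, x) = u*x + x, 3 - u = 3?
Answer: 165388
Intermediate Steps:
u = 0 (u = 3 - 1*3 = 3 - 3 = 0)
D(P) = P + P**2 (D(P) = P**2 + P = P + P**2)
W = -9 (W = -5 - 4 = -9)
C(O, x) = x (C(O, x) = 0*x + x = 0 + x = x)
-346*(C(W, D(3)) - 490) = -346*(3*(1 + 3) - 490) = -346*(3*4 - 490) = -346*(12 - 490) = -346*(-478) = 165388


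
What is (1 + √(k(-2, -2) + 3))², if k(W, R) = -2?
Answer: 4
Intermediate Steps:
(1 + √(k(-2, -2) + 3))² = (1 + √(-2 + 3))² = (1 + √1)² = (1 + 1)² = 2² = 4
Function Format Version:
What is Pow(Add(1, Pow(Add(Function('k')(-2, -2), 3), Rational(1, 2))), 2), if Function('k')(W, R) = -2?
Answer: 4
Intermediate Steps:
Pow(Add(1, Pow(Add(Function('k')(-2, -2), 3), Rational(1, 2))), 2) = Pow(Add(1, Pow(Add(-2, 3), Rational(1, 2))), 2) = Pow(Add(1, Pow(1, Rational(1, 2))), 2) = Pow(Add(1, 1), 2) = Pow(2, 2) = 4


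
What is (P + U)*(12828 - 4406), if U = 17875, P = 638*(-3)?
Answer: 134423542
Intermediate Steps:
P = -1914
(P + U)*(12828 - 4406) = (-1914 + 17875)*(12828 - 4406) = 15961*8422 = 134423542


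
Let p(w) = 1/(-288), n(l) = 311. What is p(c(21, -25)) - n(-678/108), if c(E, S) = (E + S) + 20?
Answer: -89569/288 ≈ -311.00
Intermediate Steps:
c(E, S) = 20 + E + S
p(w) = -1/288
p(c(21, -25)) - n(-678/108) = -1/288 - 1*311 = -1/288 - 311 = -89569/288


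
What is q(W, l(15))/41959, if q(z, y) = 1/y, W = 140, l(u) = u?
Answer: 1/629385 ≈ 1.5889e-6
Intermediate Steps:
q(W, l(15))/41959 = 1/(15*41959) = (1/15)*(1/41959) = 1/629385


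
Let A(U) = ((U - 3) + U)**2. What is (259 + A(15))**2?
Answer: 976144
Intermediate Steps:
A(U) = (-3 + 2*U)**2 (A(U) = ((-3 + U) + U)**2 = (-3 + 2*U)**2)
(259 + A(15))**2 = (259 + (-3 + 2*15)**2)**2 = (259 + (-3 + 30)**2)**2 = (259 + 27**2)**2 = (259 + 729)**2 = 988**2 = 976144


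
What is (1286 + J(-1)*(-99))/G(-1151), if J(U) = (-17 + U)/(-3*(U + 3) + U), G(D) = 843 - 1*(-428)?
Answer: 7220/8897 ≈ 0.81151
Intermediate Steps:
G(D) = 1271 (G(D) = 843 + 428 = 1271)
J(U) = (-17 + U)/(-9 - 2*U) (J(U) = (-17 + U)/(-3*(3 + U) + U) = (-17 + U)/((-9 - 3*U) + U) = (-17 + U)/(-9 - 2*U))
(1286 + J(-1)*(-99))/G(-1151) = (1286 + ((17 - 1*(-1))/(9 + 2*(-1)))*(-99))/1271 = (1286 + ((17 + 1)/(9 - 2))*(-99))*(1/1271) = (1286 + (18/7)*(-99))*(1/1271) = (1286 - 1782/7)*(1/1271) = (7220/7)*(1/1271) = 7220/8897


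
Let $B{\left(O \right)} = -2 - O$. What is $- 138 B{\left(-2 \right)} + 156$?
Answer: $156$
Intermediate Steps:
$- 138 B{\left(-2 \right)} + 156 = - 138 \left(-2 - -2\right) + 156 = - 138 \left(-2 + 2\right) + 156 = \left(-138\right) 0 + 156 = 0 + 156 = 156$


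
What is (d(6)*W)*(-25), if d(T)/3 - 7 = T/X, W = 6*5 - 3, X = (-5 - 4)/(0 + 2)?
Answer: -11475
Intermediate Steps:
X = -9/2 ≈ -4.5000
W = 27 (W = 30 - 3 = 27)
d(T) = 21 - 2*T/3 (d(T) = 21 + 3*(T/(-9/2)) = 21 + 3*(T*(-2/9)) = 21 + 3*(-2*T/9) = 21 - 2*T/3)
(d(6)*W)*(-25) = ((21 - ⅔*6)*27)*(-25) = ((21 - 4)*27)*(-25) = (17*27)*(-25) = 459*(-25) = -11475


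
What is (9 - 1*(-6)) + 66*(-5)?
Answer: -315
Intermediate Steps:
(9 - 1*(-6)) + 66*(-5) = (9 + 6) - 330 = 15 - 330 = -315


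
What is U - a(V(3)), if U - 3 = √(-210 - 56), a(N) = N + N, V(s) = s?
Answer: -3 + I*√266 ≈ -3.0 + 16.31*I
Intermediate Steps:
a(N) = 2*N
U = 3 + I*√266 (U = 3 + √(-210 - 56) = 3 + √(-266) = 3 + I*√266 ≈ 3.0 + 16.31*I)
U - a(V(3)) = (3 + I*√266) - 2*3 = (3 + I*√266) - 1*6 = (3 + I*√266) - 6 = -3 + I*√266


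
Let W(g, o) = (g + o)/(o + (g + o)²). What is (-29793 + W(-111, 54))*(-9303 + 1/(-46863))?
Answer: 14300621633226880/51596163 ≈ 2.7716e+8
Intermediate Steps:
W(g, o) = (g + o)/(o + (g + o)²)
(-29793 + W(-111, 54))*(-9303 + 1/(-46863)) = (-29793 + (-111 + 54)/(54 + (-111 + 54)²))*(-9303 + 1/(-46863)) = (-29793 - 57/(54 + (-57)²))*(-9303 - 1/46863) = (-29793 - 57/(54 + 3249))*(-435966490/46863) = (-29793 - 57/3303)*(-435966490/46863) = (-29793 + (1/3303)*(-57))*(-435966490/46863) = (-29793 - 19/1101)*(-435966490/46863) = -32802112/1101*(-435966490/46863) = 14300621633226880/51596163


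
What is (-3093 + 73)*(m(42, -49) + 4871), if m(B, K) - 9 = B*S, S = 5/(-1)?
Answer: -14103400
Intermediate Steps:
S = -5 (S = 5*(-1) = -5)
m(B, K) = 9 - 5*B (m(B, K) = 9 + B*(-5) = 9 - 5*B)
(-3093 + 73)*(m(42, -49) + 4871) = (-3093 + 73)*((9 - 5*42) + 4871) = -3020*((9 - 210) + 4871) = -3020*(-201 + 4871) = -3020*4670 = -14103400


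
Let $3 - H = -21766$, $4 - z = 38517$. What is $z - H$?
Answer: $-60282$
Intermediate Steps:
$z = -38513$ ($z = 4 - 38517 = -38513$)
$H = 21769$ ($H = 3 - -21766 = 3 + 21766 = 21769$)
$z - H = -38513 - 21769 = -60282$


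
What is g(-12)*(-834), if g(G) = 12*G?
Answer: 120096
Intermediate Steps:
g(-12)*(-834) = (12*(-12))*(-834) = -144*(-834) = 120096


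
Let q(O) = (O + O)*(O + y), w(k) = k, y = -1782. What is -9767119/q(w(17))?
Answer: 9767119/60010 ≈ 162.76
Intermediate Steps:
q(O) = 2*O*(-1782 + O) (q(O) = (O + O)*(O - 1782) = (2*O)*(-1782 + O) = 2*O*(-1782 + O))
-9767119/q(w(17)) = -9767119*1/(34*(-1782 + 17)) = -9767119/(2*17*(-1765)) = -9767119/(-60010) = -9767119*(-1/60010) = 9767119/60010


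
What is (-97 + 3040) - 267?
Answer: 2676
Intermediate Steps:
(-97 + 3040) - 267 = 2943 - 267 = 2676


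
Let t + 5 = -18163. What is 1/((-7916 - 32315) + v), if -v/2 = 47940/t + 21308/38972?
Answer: -7375451/296690910974 ≈ -2.4859e-5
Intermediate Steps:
t = -18168 (t = -5 - 18163 = -18168)
v = 30858207/7375451 (v = -2*(47940/(-18168) + 21308/38972) = -2*(47940*(-1/18168) + 21308*(1/38972)) = -2*(-3995/1514 + 5327/9743) = -2*(-30858207/14750902) = 30858207/7375451 ≈ 4.1839)
1/((-7916 - 32315) + v) = 1/((-7916 - 32315) + 30858207/7375451) = 1/(-40231 + 30858207/7375451) = 1/(-296690910974/7375451) = -7375451/296690910974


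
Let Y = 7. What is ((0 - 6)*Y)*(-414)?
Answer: 17388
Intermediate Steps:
((0 - 6)*Y)*(-414) = ((0 - 6)*7)*(-414) = -6*7*(-414) = -42*(-414) = 17388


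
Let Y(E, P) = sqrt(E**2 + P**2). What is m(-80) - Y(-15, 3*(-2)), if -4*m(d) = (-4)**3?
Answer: 16 - 3*sqrt(29) ≈ -0.15549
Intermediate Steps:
m(d) = 16 (m(d) = -1/4*(-4)**3 = -1/4*(-64) = 16)
m(-80) - Y(-15, 3*(-2)) = 16 - sqrt((-15)**2 + (3*(-2))**2) = 16 - sqrt(225 + (-6)**2) = 16 - sqrt(225 + 36) = 16 - sqrt(261) = 16 - 3*sqrt(29)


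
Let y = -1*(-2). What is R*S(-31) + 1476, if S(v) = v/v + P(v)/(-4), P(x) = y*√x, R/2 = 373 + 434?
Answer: 3090 - 807*I*√31 ≈ 3090.0 - 4493.2*I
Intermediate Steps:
y = 2
R = 1614 (R = 2*(373 + 434) = 2*807 = 1614)
P(x) = 2*√x
S(v) = 1 - √v/2 (S(v) = v/v + (2*√v)/(-4) = 1 + (2*√v)*(-¼) = 1 - √v/2)
R*S(-31) + 1476 = 1614*(1 - I*√31/2) + 1476 = (1614 - 807*I*√31) + 1476 = 3090 - 807*I*√31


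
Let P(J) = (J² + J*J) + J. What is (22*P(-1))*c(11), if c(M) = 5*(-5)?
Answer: -550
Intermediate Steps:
c(M) = -25
P(J) = J + 2*J² (P(J) = (J² + J²) + J = 2*J² + J = J + 2*J²)
(22*P(-1))*c(11) = (22*(-(1 + 2*(-1))))*(-25) = (22*(-(1 - 2)))*(-25) = (22*(-1*(-1)))*(-25) = (22*1)*(-25) = 22*(-25) = -550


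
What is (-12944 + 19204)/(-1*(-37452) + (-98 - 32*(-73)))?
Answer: 626/3969 ≈ 0.15772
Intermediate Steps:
(-12944 + 19204)/(-1*(-37452) + (-98 - 32*(-73))) = 6260/(37452 + (-98 + 2336)) = 6260/(37452 + 2238) = 6260/39690 = 6260*(1/39690) = 626/3969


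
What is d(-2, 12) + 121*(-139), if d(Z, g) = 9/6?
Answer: -33635/2 ≈ -16818.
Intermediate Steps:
d(Z, g) = 3/2 (d(Z, g) = 9*(⅙) = 3/2)
d(-2, 12) + 121*(-139) = 3/2 + 121*(-139) = 3/2 - 16819 = -33635/2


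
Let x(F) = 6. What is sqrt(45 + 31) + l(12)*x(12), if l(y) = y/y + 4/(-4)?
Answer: 2*sqrt(19) ≈ 8.7178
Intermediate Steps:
l(y) = 0 (l(y) = 1 + 4*(-1/4) = 1 - 1 = 0)
sqrt(45 + 31) + l(12)*x(12) = sqrt(45 + 31) + 0*6 = sqrt(76) + 0 = 2*sqrt(19) + 0 = 2*sqrt(19)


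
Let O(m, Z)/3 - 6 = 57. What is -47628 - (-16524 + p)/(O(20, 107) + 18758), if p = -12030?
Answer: -902379162/18947 ≈ -47627.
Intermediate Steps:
O(m, Z) = 189 (O(m, Z) = 18 + 3*57 = 18 + 171 = 189)
-47628 - (-16524 + p)/(O(20, 107) + 18758) = -47628 - (-16524 - 12030)/(189 + 18758) = -47628 - (-28554)/18947 = -47628 - 1*(-28554/18947) = -47628 + 28554/18947 = -902379162/18947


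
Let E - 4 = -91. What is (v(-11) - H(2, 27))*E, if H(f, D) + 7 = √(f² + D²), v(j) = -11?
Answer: 348 + 87*√733 ≈ 2703.4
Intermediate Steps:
E = -87 (E = 4 - 91 = -87)
H(f, D) = -7 + √(D² + f²) (H(f, D) = -7 + √(f² + D²) = -7 + √(D² + f²))
(v(-11) - H(2, 27))*E = (-11 - (-7 + √(27² + 2²)))*(-87) = (-11 - (-7 + √(729 + 4)))*(-87) = (-11 - (-7 + √733))*(-87) = (-11 + (7 - √733))*(-87) = (-4 - √733)*(-87) = 348 + 87*√733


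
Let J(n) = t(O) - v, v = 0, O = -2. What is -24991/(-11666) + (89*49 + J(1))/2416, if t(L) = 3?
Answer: 13911085/3523132 ≈ 3.9485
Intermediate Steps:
J(n) = 3 (J(n) = 3 - 1*0 = 3 + 0 = 3)
-24991/(-11666) + (89*49 + J(1))/2416 = -24991/(-11666) + (89*49 + 3)/2416 = -24991*(-1/11666) + (4361 + 3)*(1/2416) = 24991/11666 + 4364*(1/2416) = 24991/11666 + 1091/604 = 13911085/3523132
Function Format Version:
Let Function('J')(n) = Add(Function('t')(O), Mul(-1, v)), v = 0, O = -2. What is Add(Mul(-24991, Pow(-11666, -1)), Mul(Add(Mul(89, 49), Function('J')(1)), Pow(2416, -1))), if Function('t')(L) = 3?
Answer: Rational(13911085, 3523132) ≈ 3.9485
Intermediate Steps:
Function('J')(n) = 3 (Function('J')(n) = Add(3, Mul(-1, 0)) = Add(3, 0) = 3)
Add(Mul(-24991, Pow(-11666, -1)), Mul(Add(Mul(89, 49), Function('J')(1)), Pow(2416, -1))) = Add(Mul(-24991, Pow(-11666, -1)), Mul(Add(Mul(89, 49), 3), Pow(2416, -1))) = Add(Mul(-24991, Rational(-1, 11666)), Mul(Add(4361, 3), Rational(1, 2416))) = Add(Rational(24991, 11666), Mul(4364, Rational(1, 2416))) = Add(Rational(24991, 11666), Rational(1091, 604)) = Rational(13911085, 3523132)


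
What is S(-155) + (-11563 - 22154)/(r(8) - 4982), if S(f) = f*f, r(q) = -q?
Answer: 119918467/4990 ≈ 24032.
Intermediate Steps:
S(f) = f**2
S(-155) + (-11563 - 22154)/(r(8) - 4982) = (-155)**2 + (-11563 - 22154)/(-1*8 - 4982) = 24025 - 33717/(-8 - 4982) = 24025 - 33717/(-4990) = 24025 - 33717*(-1/4990) = 24025 + 33717/4990 = 119918467/4990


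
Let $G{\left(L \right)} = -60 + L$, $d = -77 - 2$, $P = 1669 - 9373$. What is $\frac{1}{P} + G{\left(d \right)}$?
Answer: $- \frac{1070857}{7704} \approx -139.0$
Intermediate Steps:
$P = -7704$
$d = -79$
$\frac{1}{P} + G{\left(d \right)} = \frac{1}{-7704} - 139 = - \frac{1}{7704} - 139 = - \frac{1070857}{7704}$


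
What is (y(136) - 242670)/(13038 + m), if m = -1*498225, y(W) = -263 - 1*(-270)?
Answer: 242663/485187 ≈ 0.50014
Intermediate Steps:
y(W) = 7 (y(W) = -263 + 270 = 7)
m = -498225
(y(136) - 242670)/(13038 + m) = (7 - 242670)/(13038 - 498225) = -242663/(-485187) = -242663*(-1/485187) = 242663/485187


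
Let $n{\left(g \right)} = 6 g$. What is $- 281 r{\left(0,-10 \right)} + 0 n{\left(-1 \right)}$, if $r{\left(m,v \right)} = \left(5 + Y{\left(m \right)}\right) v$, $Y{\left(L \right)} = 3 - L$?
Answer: $22480$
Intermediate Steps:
$r{\left(m,v \right)} = v \left(8 - m\right)$ ($r{\left(m,v \right)} = \left(5 - \left(-3 + m\right)\right) v = \left(8 - m\right) v = v \left(8 - m\right)$)
$- 281 r{\left(0,-10 \right)} + 0 n{\left(-1 \right)} = - 281 \left(- 10 \left(8 - 0\right)\right) + 0 \cdot 6 \left(-1\right) = - 281 \left(- 10 \left(8 + 0\right)\right) + 0 \left(-6\right) = - 281 \left(\left(-10\right) 8\right) + 0 = \left(-281\right) \left(-80\right) + 0 = 22480 + 0 = 22480$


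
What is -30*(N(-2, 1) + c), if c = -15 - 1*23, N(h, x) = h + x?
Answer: 1170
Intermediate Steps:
c = -38 (c = -15 - 23 = -38)
-30*(N(-2, 1) + c) = -30*((-2 + 1) - 38) = -30*(-1 - 38) = -30*(-39) = 1170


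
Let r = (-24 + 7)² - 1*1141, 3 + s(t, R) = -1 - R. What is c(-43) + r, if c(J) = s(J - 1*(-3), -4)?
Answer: -852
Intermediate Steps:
s(t, R) = -4 - R (s(t, R) = -3 + (-1 - R) = -4 - R)
c(J) = 0 (c(J) = -4 - 1*(-4) = -4 + 4 = 0)
r = -852 (r = (-17)² - 1141 = 289 - 1141 = -852)
c(-43) + r = 0 - 852 = -852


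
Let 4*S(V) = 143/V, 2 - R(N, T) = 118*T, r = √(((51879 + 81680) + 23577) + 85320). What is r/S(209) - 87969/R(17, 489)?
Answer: 87969/57700 + 152*√60614/13 ≈ 2880.2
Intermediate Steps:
r = 2*√60614 (r = √((133559 + 23577) + 85320) = √(157136 + 85320) = √242456 = 2*√60614 ≈ 492.40)
R(N, T) = 2 - 118*T
S(V) = 143/(4*V) (S(V) = (143/V)/4 = 143/(4*V))
r/S(209) - 87969/R(17, 489) = (2*√60614)/(((143/4)/209)) - 87969/(2 - 118*489) = (2*√60614)/(((143/4)*(1/209))) - 87969/(2 - 57702) = (2*√60614)/(13/76) - 87969/(-57700) = (2*√60614)*(76/13) - 87969*(-1/57700) = 152*√60614/13 + 87969/57700 = 87969/57700 + 152*√60614/13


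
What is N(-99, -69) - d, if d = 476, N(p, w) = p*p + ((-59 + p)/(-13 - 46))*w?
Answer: 539273/59 ≈ 9140.2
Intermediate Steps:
N(p, w) = p**2 + w*(1 - p/59) (N(p, w) = p**2 + ((-59 + p)/(-59))*w = p**2 + ((-59 + p)*(-1/59))*w = p**2 + (1 - p/59)*w = p**2 + w*(1 - p/59))
N(-99, -69) - d = (-69 + (-99)**2 - 1/59*(-99)*(-69)) - 1*476 = (-69 + 9801 - 6831/59) - 476 = 567357/59 - 476 = 539273/59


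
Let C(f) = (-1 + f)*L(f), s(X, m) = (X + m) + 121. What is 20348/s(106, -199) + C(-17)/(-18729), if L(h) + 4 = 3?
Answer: 10586033/14567 ≈ 726.71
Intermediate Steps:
L(h) = -1 (L(h) = -4 + 3 = -1)
s(X, m) = 121 + X + m
C(f) = 1 - f (C(f) = (-1 + f)*(-1) = 1 - f)
20348/s(106, -199) + C(-17)/(-18729) = 20348/(121 + 106 - 199) + (1 - 1*(-17))/(-18729) = 20348/28 + (1 + 17)*(-1/18729) = 20348*(1/28) + 18*(-1/18729) = 5087/7 - 2/2081 = 10586033/14567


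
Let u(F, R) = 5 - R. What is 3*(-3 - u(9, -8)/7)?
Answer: -102/7 ≈ -14.571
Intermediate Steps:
3*(-3 - u(9, -8)/7) = 3*(-3 - (5 - 1*(-8))/7) = 3*(-3 - (5 + 8)/7) = 3*(-3 - 13/7) = 3*(-34/7) = -102/7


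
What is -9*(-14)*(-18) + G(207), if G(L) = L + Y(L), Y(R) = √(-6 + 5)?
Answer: -2061 + I ≈ -2061.0 + 1.0*I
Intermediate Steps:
Y(R) = I (Y(R) = √(-1) = I)
G(L) = I + L (G(L) = L + I = I + L)
-9*(-14)*(-18) + G(207) = -9*(-14)*(-18) + (I + 207) = 126*(-18) + (207 + I) = -2268 + (207 + I) = -2061 + I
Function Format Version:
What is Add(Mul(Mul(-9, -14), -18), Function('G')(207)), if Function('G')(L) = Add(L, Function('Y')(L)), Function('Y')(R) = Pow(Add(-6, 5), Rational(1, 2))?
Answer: Add(-2061, I) ≈ Add(-2061.0, Mul(1.0000, I))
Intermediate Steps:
Function('Y')(R) = I (Function('Y')(R) = Pow(-1, Rational(1, 2)) = I)
Function('G')(L) = Add(I, L) (Function('G')(L) = Add(L, I) = Add(I, L))
Add(Mul(Mul(-9, -14), -18), Function('G')(207)) = Add(Mul(Mul(-9, -14), -18), Add(I, 207)) = Add(Mul(126, -18), Add(207, I)) = Add(-2268, Add(207, I)) = Add(-2061, I)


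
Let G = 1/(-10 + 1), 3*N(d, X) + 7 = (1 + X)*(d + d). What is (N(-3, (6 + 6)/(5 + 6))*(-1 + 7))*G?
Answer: 430/99 ≈ 4.3434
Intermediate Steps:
N(d, X) = -7/3 + 2*d*(1 + X)/3 (N(d, X) = -7/3 + ((1 + X)*(d + d))/3 = -7/3 + ((1 + X)*(2*d))/3 = -7/3 + (2*d*(1 + X))/3 = -7/3 + 2*d*(1 + X)/3)
G = -⅑ (G = 1/(-9) = -⅑ ≈ -0.11111)
(N(-3, (6 + 6)/(5 + 6))*(-1 + 7))*G = ((-7/3 + (⅔)*(-3) + (⅔)*((6 + 6)/(5 + 6))*(-3))*(-1 + 7))*(-⅑) = ((-7/3 - 2 + (⅔)*(12/11)*(-3))*6)*(-⅑) = ((-7/3 - 2 - 24/11)*6)*(-⅑) = -215/33*6*(-⅑) = -430/11*(-⅑) = 430/99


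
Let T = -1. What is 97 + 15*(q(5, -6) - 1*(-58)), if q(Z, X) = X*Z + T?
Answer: 502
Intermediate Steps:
q(Z, X) = -1 + X*Z (q(Z, X) = X*Z - 1 = -1 + X*Z)
97 + 15*(q(5, -6) - 1*(-58)) = 97 + 15*((-1 - 6*5) - 1*(-58)) = 97 + 15*((-1 - 30) + 58) = 97 + 15*(-31 + 58) = 97 + 15*27 = 97 + 405 = 502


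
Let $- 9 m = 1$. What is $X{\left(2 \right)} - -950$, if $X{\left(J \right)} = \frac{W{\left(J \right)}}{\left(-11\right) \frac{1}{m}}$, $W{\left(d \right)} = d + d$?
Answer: $\frac{94054}{99} \approx 950.04$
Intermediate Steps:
$m = - \frac{1}{9}$ ($m = \left(- \frac{1}{9}\right) 1 = - \frac{1}{9} \approx -0.11111$)
$W{\left(d \right)} = 2 d$
$X{\left(J \right)} = \frac{2 J}{99}$ ($X{\left(J \right)} = \frac{2 J}{\left(-11\right) \frac{1}{- \frac{1}{9}}} = \frac{2 J}{\left(-11\right) \left(-9\right)} = \frac{2 J}{99}$)
$X{\left(2 \right)} - -950 = \frac{2}{99} \cdot 2 - -950 = \frac{4}{99} + 950 = \frac{94054}{99}$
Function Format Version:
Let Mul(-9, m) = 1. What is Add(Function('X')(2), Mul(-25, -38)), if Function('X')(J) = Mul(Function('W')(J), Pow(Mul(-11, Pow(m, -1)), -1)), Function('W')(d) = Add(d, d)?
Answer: Rational(94054, 99) ≈ 950.04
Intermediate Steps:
m = Rational(-1, 9) (m = Mul(Rational(-1, 9), 1) = Rational(-1, 9) ≈ -0.11111)
Function('W')(d) = Mul(2, d)
Function('X')(J) = Mul(Rational(2, 99), J) (Function('X')(J) = Mul(Mul(2, J), Pow(Mul(-11, Pow(Rational(-1, 9), -1)), -1)) = Mul(Mul(2, J), Pow(Mul(-11, -9), -1)) = Mul(Mul(2, J), Pow(99, -1)) = Mul(Mul(2, J), Rational(1, 99)) = Mul(Rational(2, 99), J))
Add(Function('X')(2), Mul(-25, -38)) = Add(Mul(Rational(2, 99), 2), Mul(-25, -38)) = Add(Rational(4, 99), 950) = Rational(94054, 99)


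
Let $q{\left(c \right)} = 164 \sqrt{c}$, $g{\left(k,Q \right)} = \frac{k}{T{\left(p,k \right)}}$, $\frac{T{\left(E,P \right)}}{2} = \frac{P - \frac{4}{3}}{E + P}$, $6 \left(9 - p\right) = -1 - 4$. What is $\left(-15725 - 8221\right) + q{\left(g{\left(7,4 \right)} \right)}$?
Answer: $-23946 + \frac{82 \sqrt{12019}}{17} \approx -23417.0$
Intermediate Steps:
$p = \frac{59}{6}$ ($p = 9 - \frac{-1 - 4}{6} = 9 - - \frac{5}{6} = 9 + \frac{5}{6} = \frac{59}{6} \approx 9.8333$)
$T{\left(E,P \right)} = \frac{2 \left(- \frac{4}{3} + P\right)}{E + P}$ ($T{\left(E,P \right)} = 2 \frac{P - \frac{4}{3}}{E + P} = 2 \frac{- \frac{4}{3} + P}{E + P} = \frac{2 \left(- \frac{4}{3} + P\right)}{E + P}$)
$g{\left(k,Q \right)} = \frac{k \left(\frac{59}{6} + k\right)}{- \frac{8}{3} + 2 k}$ ($g{\left(k,Q \right)} = \frac{k}{\frac{1}{\frac{59}{6} + k} \left(- \frac{8}{3} + 2 k\right)} = k \frac{\frac{59}{6} + k}{- \frac{8}{3} + 2 k} = \frac{k \left(\frac{59}{6} + k\right)}{- \frac{8}{3} + 2 k}$)
$\left(-15725 - 8221\right) + q{\left(g{\left(7,4 \right)} \right)} = \left(-15725 - 8221\right) + 164 \sqrt{\frac{1}{4} \cdot 7 \frac{1}{-4 + 3 \cdot 7} \left(59 + 6 \cdot 7\right)} = -23946 + 164 \sqrt{\frac{1}{4} \cdot 7 \frac{1}{-4 + 21} \left(59 + 42\right)} = -23946 + 164 \sqrt{\frac{1}{4} \cdot 7 \cdot \frac{1}{17} \cdot 101} = -23946 + 164 \sqrt{\frac{707}{68}} = -23946 + 164 \frac{\sqrt{12019}}{34} = -23946 + \frac{82 \sqrt{12019}}{17}$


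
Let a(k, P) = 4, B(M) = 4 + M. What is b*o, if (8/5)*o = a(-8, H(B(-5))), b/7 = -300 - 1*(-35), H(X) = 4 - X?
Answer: -9275/2 ≈ -4637.5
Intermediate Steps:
b = -1855 (b = 7*(-300 - 1*(-35)) = 7*(-300 + 35) = 7*(-265) = -1855)
o = 5/2 (o = (5/8)*4 = 5/2 ≈ 2.5000)
b*o = -1855*5/2 = -9275/2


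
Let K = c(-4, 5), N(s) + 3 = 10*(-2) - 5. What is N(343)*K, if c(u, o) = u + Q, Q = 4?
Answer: 0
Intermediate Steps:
c(u, o) = 4 + u (c(u, o) = u + 4 = 4 + u)
N(s) = -28 (N(s) = -3 + (10*(-2) - 5) = -3 + (-20 - 5) = -3 - 25 = -28)
K = 0 (K = 4 - 4 = 0)
N(343)*K = -28*0 = 0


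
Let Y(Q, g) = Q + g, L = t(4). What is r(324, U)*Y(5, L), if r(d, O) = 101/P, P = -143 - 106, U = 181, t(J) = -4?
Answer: -101/249 ≈ -0.40562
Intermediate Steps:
L = -4
P = -249
r(d, O) = -101/249 (r(d, O) = 101/(-249) = 101*(-1/249) = -101/249)
r(324, U)*Y(5, L) = -101*(5 - 4)/249 = -101/249*1 = -101/249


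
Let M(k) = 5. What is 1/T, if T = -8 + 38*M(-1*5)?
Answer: 1/182 ≈ 0.0054945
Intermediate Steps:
T = 182 (T = -8 + 38*5 = -8 + 190 = 182)
1/T = 1/182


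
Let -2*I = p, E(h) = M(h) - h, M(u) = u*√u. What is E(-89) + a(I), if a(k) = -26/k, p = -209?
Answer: 18549/209 - 89*I*√89 ≈ 88.751 - 839.62*I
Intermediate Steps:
M(u) = u^(3/2)
E(h) = h^(3/2) - h
I = 209/2 (I = -½*(-209) = 209/2 ≈ 104.50)
E(-89) + a(I) = ((-89)^(3/2) - 1*(-89)) - 26/209/2 = (-89*I*√89 + 89) - 26*2/209 = (89 - 89*I*√89) - 52/209 = 18549/209 - 89*I*√89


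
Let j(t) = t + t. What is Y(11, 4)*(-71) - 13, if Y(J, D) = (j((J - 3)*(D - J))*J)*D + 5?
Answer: 349520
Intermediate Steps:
j(t) = 2*t
Y(J, D) = 5 + 2*D*J*(-3 + J)*(D - J) (Y(J, D) = ((2*((J - 3)*(D - J)))*J)*D + 5 = ((2*((-3 + J)*(D - J)))*J)*D + 5 = ((2*(-3 + J)*(D - J))*J)*D + 5 = (2*J*(-3 + J)*(D - J))*D + 5 = 2*D*J*(-3 + J)*(D - J) + 5 = 5 + 2*D*J*(-3 + J)*(D - J))
Y(11, 4)*(-71) - 13 = (5 + 2*4*11*(-1*11² - 3*4 + 3*11 + 4*11))*(-71) - 13 = (5 + 2*4*11*(-1*121 - 12 + 33 + 44))*(-71) - 13 = (5 + 2*4*11*(-121 - 12 + 33 + 44))*(-71) - 13 = (5 + 2*4*11*(-56))*(-71) - 13 = (5 - 4928)*(-71) - 13 = -4923*(-71) - 13 = 349533 - 13 = 349520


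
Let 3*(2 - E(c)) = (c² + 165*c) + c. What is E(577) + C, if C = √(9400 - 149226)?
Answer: -428705/3 + I*√139826 ≈ -1.429e+5 + 373.93*I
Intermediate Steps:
C = I*√139826 (C = √(-139826) = I*√139826 ≈ 373.93*I)
E(c) = 2 - 166*c/3 - c²/3 (E(c) = 2 - ((c² + 165*c) + c)/3 = 2 - (c² + 166*c)/3 = 2 + (-166*c/3 - c²/3) = 2 - 166*c/3 - c²/3)
E(577) + C = (2 - 166/3*577 - ⅓*577²) + I*√139826 = (2 - 95782/3 - ⅓*332929) + I*√139826 = (2 - 95782/3 - 332929/3) + I*√139826 = -428705/3 + I*√139826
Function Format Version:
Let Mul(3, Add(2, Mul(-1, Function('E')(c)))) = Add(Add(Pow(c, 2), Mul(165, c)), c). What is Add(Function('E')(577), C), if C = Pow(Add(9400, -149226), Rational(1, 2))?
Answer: Add(Rational(-428705, 3), Mul(I, Pow(139826, Rational(1, 2)))) ≈ Add(-1.4290e+5, Mul(373.93, I))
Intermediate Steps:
C = Mul(I, Pow(139826, Rational(1, 2))) (C = Pow(-139826, Rational(1, 2)) = Mul(I, Pow(139826, Rational(1, 2))) ≈ Mul(373.93, I))
Function('E')(c) = Add(2, Mul(Rational(-166, 3), c), Mul(Rational(-1, 3), Pow(c, 2))) (Function('E')(c) = Add(2, Mul(Rational(-1, 3), Add(Add(Pow(c, 2), Mul(165, c)), c))) = Add(2, Mul(Rational(-1, 3), Add(Pow(c, 2), Mul(166, c)))) = Add(2, Add(Mul(Rational(-166, 3), c), Mul(Rational(-1, 3), Pow(c, 2)))) = Add(2, Mul(Rational(-166, 3), c), Mul(Rational(-1, 3), Pow(c, 2))))
Add(Function('E')(577), C) = Add(Add(2, Mul(Rational(-166, 3), 577), Mul(Rational(-1, 3), Pow(577, 2))), Mul(I, Pow(139826, Rational(1, 2)))) = Add(Add(2, Rational(-95782, 3), Mul(Rational(-1, 3), 332929)), Mul(I, Pow(139826, Rational(1, 2)))) = Add(Add(2, Rational(-95782, 3), Rational(-332929, 3)), Mul(I, Pow(139826, Rational(1, 2)))) = Add(Rational(-428705, 3), Mul(I, Pow(139826, Rational(1, 2))))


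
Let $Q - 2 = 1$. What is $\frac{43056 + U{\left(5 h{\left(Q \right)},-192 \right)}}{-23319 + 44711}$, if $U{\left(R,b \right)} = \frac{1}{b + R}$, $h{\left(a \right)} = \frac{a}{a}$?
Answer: $\frac{8051471}{4000304} \approx 2.0127$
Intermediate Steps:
$Q = 3$ ($Q = 2 + 1 = 3$)
$h{\left(a \right)} = 1$
$U{\left(R,b \right)} = \frac{1}{R + b}$
$\frac{43056 + U{\left(5 h{\left(Q \right)},-192 \right)}}{-23319 + 44711} = \frac{43056 + \frac{1}{5 \cdot 1 - 192}}{-23319 + 44711} = \frac{43056 + \frac{1}{5 - 192}}{21392} = \left(43056 + \frac{1}{-187}\right) \frac{1}{21392} = \left(43056 - \frac{1}{187}\right) \frac{1}{21392} = \frac{8051471}{187} \cdot \frac{1}{21392} = \frac{8051471}{4000304}$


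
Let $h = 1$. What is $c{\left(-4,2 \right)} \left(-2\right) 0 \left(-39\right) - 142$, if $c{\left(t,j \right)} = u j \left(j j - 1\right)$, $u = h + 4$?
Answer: $-142$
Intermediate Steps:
$u = 5$ ($u = 1 + 4 = 5$)
$c{\left(t,j \right)} = 5 j \left(-1 + j^{2}\right)$ ($c{\left(t,j \right)} = 5 j \left(j j - 1\right) = 5 j \left(j^{2} - 1\right) = 5 j \left(-1 + j^{2}\right)$)
$c{\left(-4,2 \right)} \left(-2\right) 0 \left(-39\right) - 142 = 5 \cdot 2 \left(-1 + 2^{2}\right) \left(-2\right) 0 \left(-39\right) - 142 = 5 \cdot 2 \left(-1 + 4\right) \left(-2\right) 0 \left(-39\right) - 142 = 5 \cdot 2 \cdot 3 \left(-2\right) 0 \left(-39\right) - 142 = 30 \left(-2\right) 0 \left(-39\right) - 142 = \left(-60\right) 0 \left(-39\right) - 142 = 0 \left(-39\right) - 142 = 0 - 142 = -142$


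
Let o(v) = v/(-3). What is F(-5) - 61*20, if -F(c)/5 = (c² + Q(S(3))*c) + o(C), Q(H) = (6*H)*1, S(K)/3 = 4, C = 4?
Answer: 1385/3 ≈ 461.67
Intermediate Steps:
o(v) = -v/3 (o(v) = v*(-⅓) = -v/3)
S(K) = 12 (S(K) = 3*4 = 12)
Q(H) = 6*H
F(c) = 20/3 - 360*c - 5*c² (F(c) = -5*((c² + (6*12)*c) - ⅓*4) = -5*((c² + 72*c) - 4/3) = -5*(-4/3 + c² + 72*c) = 20/3 - 360*c - 5*c²)
F(-5) - 61*20 = (20/3 - 360*(-5) - 5*(-5)²) - 61*20 = (20/3 + 1800 - 5*25) - 1220 = (20/3 + 1800 - 125) - 1220 = 5045/3 - 1220 = 1385/3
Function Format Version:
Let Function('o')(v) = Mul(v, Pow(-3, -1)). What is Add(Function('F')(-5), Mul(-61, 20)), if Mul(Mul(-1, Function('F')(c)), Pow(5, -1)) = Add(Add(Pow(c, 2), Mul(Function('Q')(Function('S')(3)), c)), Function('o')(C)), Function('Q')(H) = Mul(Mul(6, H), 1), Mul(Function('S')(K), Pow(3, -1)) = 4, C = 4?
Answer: Rational(1385, 3) ≈ 461.67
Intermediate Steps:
Function('o')(v) = Mul(Rational(-1, 3), v) (Function('o')(v) = Mul(v, Rational(-1, 3)) = Mul(Rational(-1, 3), v))
Function('S')(K) = 12 (Function('S')(K) = Mul(3, 4) = 12)
Function('Q')(H) = Mul(6, H)
Function('F')(c) = Add(Rational(20, 3), Mul(-360, c), Mul(-5, Pow(c, 2))) (Function('F')(c) = Mul(-5, Add(Add(Pow(c, 2), Mul(Mul(6, 12), c)), Mul(Rational(-1, 3), 4))) = Mul(-5, Add(Add(Pow(c, 2), Mul(72, c)), Rational(-4, 3))) = Mul(-5, Add(Rational(-4, 3), Pow(c, 2), Mul(72, c))) = Add(Rational(20, 3), Mul(-360, c), Mul(-5, Pow(c, 2))))
Add(Function('F')(-5), Mul(-61, 20)) = Add(Add(Rational(20, 3), Mul(-360, -5), Mul(-5, Pow(-5, 2))), Mul(-61, 20)) = Add(Add(Rational(20, 3), 1800, Mul(-5, 25)), -1220) = Add(Add(Rational(20, 3), 1800, -125), -1220) = Add(Rational(5045, 3), -1220) = Rational(1385, 3)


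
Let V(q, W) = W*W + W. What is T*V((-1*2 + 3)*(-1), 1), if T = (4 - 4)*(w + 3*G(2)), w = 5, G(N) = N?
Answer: 0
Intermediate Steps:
V(q, W) = W + W² (V(q, W) = W² + W = W + W²)
T = 0 (T = (4 - 4)*(5 + 3*2) = 0*(5 + 6) = 0*11 = 0)
T*V((-1*2 + 3)*(-1), 1) = 0*(1*(1 + 1)) = 0*(1*2) = 0*2 = 0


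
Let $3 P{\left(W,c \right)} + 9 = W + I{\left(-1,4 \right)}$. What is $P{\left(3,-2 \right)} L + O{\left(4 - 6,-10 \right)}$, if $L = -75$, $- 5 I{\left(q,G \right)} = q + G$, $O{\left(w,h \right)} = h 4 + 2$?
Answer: $127$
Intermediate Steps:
$O{\left(w,h \right)} = 2 + 4 h$ ($O{\left(w,h \right)} = 4 h + 2 = 2 + 4 h$)
$I{\left(q,G \right)} = - \frac{G}{5} - \frac{q}{5}$ ($I{\left(q,G \right)} = - \frac{q + G}{5} = - \frac{G + q}{5} = - \frac{G}{5} - \frac{q}{5}$)
$P{\left(W,c \right)} = - \frac{16}{5} + \frac{W}{3}$ ($P{\left(W,c \right)} = -3 + \frac{W - \frac{3}{5}}{3} = -3 + \frac{- \frac{3}{5} + W}{3} = -3 + \left(- \frac{1}{5} + \frac{W}{3}\right) = - \frac{16}{5} + \frac{W}{3}$)
$P{\left(3,-2 \right)} L + O{\left(4 - 6,-10 \right)} = \left(- \frac{16}{5} + \frac{1}{3} \cdot 3\right) \left(-75\right) + \left(2 + 4 \left(-10\right)\right) = \left(- \frac{16}{5} + 1\right) \left(-75\right) + \left(2 - 40\right) = \left(- \frac{11}{5}\right) \left(-75\right) - 38 = 165 - 38 = 127$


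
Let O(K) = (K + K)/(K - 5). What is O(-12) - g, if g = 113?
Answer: -1897/17 ≈ -111.59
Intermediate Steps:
O(K) = 2*K/(-5 + K) (O(K) = (2*K)/(-5 + K) = 2*K/(-5 + K))
O(-12) - g = 2*(-12)/(-5 - 12) - 1*113 = 2*(-12)/(-17) - 113 = 2*(-12)*(-1/17) - 113 = 24/17 - 113 = -1897/17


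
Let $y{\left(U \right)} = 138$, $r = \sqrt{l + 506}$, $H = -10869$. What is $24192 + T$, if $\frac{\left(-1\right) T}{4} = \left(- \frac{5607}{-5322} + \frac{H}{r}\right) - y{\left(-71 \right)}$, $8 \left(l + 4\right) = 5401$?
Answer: $\frac{21944190}{887} + \frac{28984 \sqrt{18834}}{3139} \approx 26007.0$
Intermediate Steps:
$l = \frac{5369}{8}$ ($l = -4 + \frac{1}{8} \cdot 5401 = -4 + \frac{5401}{8} = \frac{5369}{8} \approx 671.13$)
$r = \frac{\sqrt{18834}}{4}$ ($r = \sqrt{\frac{5369}{8} + 506} = \sqrt{\frac{9417}{8}} = \frac{\sqrt{18834}}{4} \approx 34.309$)
$T = \frac{485886}{887} + \frac{28984 \sqrt{18834}}{3139}$ ($T = - 4 \left(\left(- \frac{5607}{-5322} - \frac{10869}{\frac{1}{4} \sqrt{18834}}\right) - 138\right) = - 4 \left(\left(\left(-5607\right) \left(- \frac{1}{5322}\right) - 10869 \frac{2 \sqrt{18834}}{9417}\right) - 138\right) = - 4 \left(\left(\frac{1869}{1774} - \frac{7246 \sqrt{18834}}{3139}\right) - 138\right) = - 4 \left(- \frac{242943}{1774} - \frac{7246 \sqrt{18834}}{3139}\right) = \frac{485886}{887} + \frac{28984 \sqrt{18834}}{3139} \approx 1815.0$)
$24192 + T = 24192 + \left(\frac{485886}{887} + \frac{28984 \sqrt{18834}}{3139}\right) = \frac{21944190}{887} + \frac{28984 \sqrt{18834}}{3139}$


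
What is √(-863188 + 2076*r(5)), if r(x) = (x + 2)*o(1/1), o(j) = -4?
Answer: 2*I*√230329 ≈ 959.85*I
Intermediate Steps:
r(x) = -8 - 4*x (r(x) = (x + 2)*(-4) = (2 + x)*(-4) = -8 - 4*x)
√(-863188 + 2076*r(5)) = √(-863188 + 2076*(-8 - 4*5)) = √(-863188 + 2076*(-8 - 20)) = √(-863188 + 2076*(-28)) = √(-863188 - 58128) = √(-921316) = 2*I*√230329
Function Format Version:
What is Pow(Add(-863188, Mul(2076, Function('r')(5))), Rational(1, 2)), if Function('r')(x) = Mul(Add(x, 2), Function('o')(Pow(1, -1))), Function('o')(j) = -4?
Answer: Mul(2, I, Pow(230329, Rational(1, 2))) ≈ Mul(959.85, I)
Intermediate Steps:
Function('r')(x) = Add(-8, Mul(-4, x)) (Function('r')(x) = Mul(Add(x, 2), -4) = Mul(Add(2, x), -4) = Add(-8, Mul(-4, x)))
Pow(Add(-863188, Mul(2076, Function('r')(5))), Rational(1, 2)) = Pow(Add(-863188, Mul(2076, Add(-8, Mul(-4, 5)))), Rational(1, 2)) = Pow(Add(-863188, Mul(2076, Add(-8, -20))), Rational(1, 2)) = Pow(Add(-863188, Mul(2076, -28)), Rational(1, 2)) = Pow(Add(-863188, -58128), Rational(1, 2)) = Pow(-921316, Rational(1, 2)) = Mul(2, I, Pow(230329, Rational(1, 2)))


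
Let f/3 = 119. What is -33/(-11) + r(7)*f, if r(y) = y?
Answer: 2502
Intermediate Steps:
f = 357 (f = 3*119 = 357)
-33/(-11) + r(7)*f = -33/(-11) + 7*357 = -33*(-1/11) + 2499 = 3 + 2499 = 2502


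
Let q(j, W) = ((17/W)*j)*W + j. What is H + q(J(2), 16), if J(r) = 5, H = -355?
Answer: -265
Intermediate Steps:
q(j, W) = 18*j (q(j, W) = (17*j/W)*W + j = 17*j + j = 18*j)
H + q(J(2), 16) = -355 + 18*5 = -355 + 90 = -265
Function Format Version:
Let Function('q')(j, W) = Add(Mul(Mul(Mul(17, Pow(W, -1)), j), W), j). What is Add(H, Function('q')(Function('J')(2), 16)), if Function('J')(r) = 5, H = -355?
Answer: -265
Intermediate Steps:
Function('q')(j, W) = Mul(18, j) (Function('q')(j, W) = Add(Mul(Mul(17, j, Pow(W, -1)), W), j) = Add(Mul(17, j), j) = Mul(18, j))
Add(H, Function('q')(Function('J')(2), 16)) = Add(-355, Mul(18, 5)) = Add(-355, 90) = -265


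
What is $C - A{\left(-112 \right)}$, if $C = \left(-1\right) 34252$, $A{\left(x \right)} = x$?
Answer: $-34140$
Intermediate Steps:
$C = -34252$
$C - A{\left(-112 \right)} = -34252 - -112 = -34252 + 112 = -34140$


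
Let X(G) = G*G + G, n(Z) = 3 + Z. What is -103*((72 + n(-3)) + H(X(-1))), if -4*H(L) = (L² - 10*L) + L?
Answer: -7416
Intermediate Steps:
X(G) = G + G² (X(G) = G² + G = G + G²)
H(L) = -L²/4 + 9*L/4 (H(L) = -((L² - 10*L) + L)/4 = -(L² - 9*L)/4 = -L²/4 + 9*L/4)
-103*((72 + n(-3)) + H(X(-1))) = -103*((72 + (3 - 3)) + (-(1 - 1))*(9 - (-1)*(1 - 1))/4) = -103*((72 + 0) + (-1*0)*(9 - (-1)*0)/4) = -103*(72 + (¼)*0*(9 - 1*0)) = -103*(72 + (¼)*0*(9 + 0)) = -103*(72 + (¼)*0*9) = -103*(72 + 0) = -103*72 = -7416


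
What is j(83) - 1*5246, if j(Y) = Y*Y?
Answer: 1643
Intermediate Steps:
j(Y) = Y²
j(83) - 1*5246 = 83² - 1*5246 = 6889 - 5246 = 1643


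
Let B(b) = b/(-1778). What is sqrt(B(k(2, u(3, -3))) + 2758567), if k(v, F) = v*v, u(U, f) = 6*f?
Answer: sqrt(2180153428229)/889 ≈ 1660.9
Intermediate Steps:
k(v, F) = v**2
B(b) = -b/1778 (B(b) = b*(-1/1778) = -b/1778)
sqrt(B(k(2, u(3, -3))) + 2758567) = sqrt(-1/1778*2**2 + 2758567) = sqrt(-1/1778*4 + 2758567) = sqrt(-2/889 + 2758567) = sqrt(2452366061/889) = sqrt(2180153428229)/889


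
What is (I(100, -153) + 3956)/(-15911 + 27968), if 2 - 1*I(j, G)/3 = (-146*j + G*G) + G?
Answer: -22006/12057 ≈ -1.8252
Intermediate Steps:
I(j, G) = 6 - 3*G - 3*G² + 438*j (I(j, G) = 6 - 3*((-146*j + G*G) + G) = 6 - 3*((-146*j + G²) + G) = 6 - 3*((G² - 146*j) + G) = 6 - 3*(G + G² - 146*j) = 6 + (-3*G - 3*G² + 438*j) = 6 - 3*G - 3*G² + 438*j)
(I(100, -153) + 3956)/(-15911 + 27968) = ((6 - 3*(-153) - 3*(-153)² + 438*100) + 3956)/(-15911 + 27968) = ((6 + 459 - 3*23409 + 43800) + 3956)/12057 = ((6 + 459 - 70227 + 43800) + 3956)*(1/12057) = (-25962 + 3956)*(1/12057) = -22006*1/12057 = -22006/12057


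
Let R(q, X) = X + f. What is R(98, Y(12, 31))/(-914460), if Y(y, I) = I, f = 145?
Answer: -44/228615 ≈ -0.00019246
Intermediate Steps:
R(q, X) = 145 + X (R(q, X) = X + 145 = 145 + X)
R(98, Y(12, 31))/(-914460) = (145 + 31)/(-914460) = 176*(-1/914460) = -44/228615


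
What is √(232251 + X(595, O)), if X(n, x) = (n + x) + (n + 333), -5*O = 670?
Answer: 6*√6490 ≈ 483.36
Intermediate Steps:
O = -134 (O = -⅕*670 = -134)
X(n, x) = 333 + x + 2*n (X(n, x) = (n + x) + (333 + n) = 333 + x + 2*n)
√(232251 + X(595, O)) = √(232251 + (333 - 134 + 2*595)) = √(232251 + (333 - 134 + 1190)) = √(232251 + 1389) = √233640 = 6*√6490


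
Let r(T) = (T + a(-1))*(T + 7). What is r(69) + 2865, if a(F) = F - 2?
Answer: 7881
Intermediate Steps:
a(F) = -2 + F
r(T) = (-3 + T)*(7 + T) (r(T) = (T + (-2 - 1))*(T + 7) = (T - 3)*(7 + T) = (-3 + T)*(7 + T))
r(69) + 2865 = (-21 + 69² + 4*69) + 2865 = (-21 + 4761 + 276) + 2865 = 5016 + 2865 = 7881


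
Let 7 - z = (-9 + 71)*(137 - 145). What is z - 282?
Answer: 221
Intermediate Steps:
z = 503 (z = 7 - (-9 + 71)*(137 - 145) = 7 - 62*(-8) = 7 - 1*(-496) = 7 + 496 = 503)
z - 282 = 503 - 282 = 221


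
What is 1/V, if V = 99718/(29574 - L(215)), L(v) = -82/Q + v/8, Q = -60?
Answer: 3545491/11966160 ≈ 0.29629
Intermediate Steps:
L(v) = 41/30 + v/8 (L(v) = -82/(-60) + v/8 = -82*(-1/60) + v*(1/8) = 41/30 + v/8)
V = 11966160/3545491 (V = 99718/(29574 - (41/30 + (1/8)*215)) = 99718/(29574 - (41/30 + 215/8)) = 99718/(29574 - 1*3389/120) = 99718/(29574 - 3389/120) = 99718/(3545491/120) = 99718*(120/3545491) = 11966160/3545491 ≈ 3.3750)
1/V = 1/(11966160/3545491) = 3545491/11966160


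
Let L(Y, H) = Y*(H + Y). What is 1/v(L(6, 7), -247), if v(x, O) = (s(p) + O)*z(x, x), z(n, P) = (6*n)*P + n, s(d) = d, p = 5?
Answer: -1/8852844 ≈ -1.1296e-7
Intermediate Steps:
z(n, P) = n + 6*P*n (z(n, P) = 6*P*n + n = n + 6*P*n)
v(x, O) = x*(1 + 6*x)*(5 + O) (v(x, O) = (5 + O)*(x*(1 + 6*x)) = x*(1 + 6*x)*(5 + O))
1/v(L(6, 7), -247) = 1/((6*(7 + 6))*(1 + 6*(6*(7 + 6)))*(5 - 247)) = 1/((6*13)*(1 + 6*(6*13))*(-242)) = 1/(78*(1 + 6*78)*(-242)) = 1/(78*(1 + 468)*(-242)) = 1/(78*469*(-242)) = 1/(-8852844) = -1/8852844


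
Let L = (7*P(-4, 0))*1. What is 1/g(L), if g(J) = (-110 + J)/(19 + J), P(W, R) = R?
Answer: -19/110 ≈ -0.17273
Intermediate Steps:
L = 0 (L = (7*0)*1 = 0*1 = 0)
g(J) = (-110 + J)/(19 + J)
1/g(L) = 1/((-110 + 0)/(19 + 0)) = 1/(-110/19) = -19/110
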